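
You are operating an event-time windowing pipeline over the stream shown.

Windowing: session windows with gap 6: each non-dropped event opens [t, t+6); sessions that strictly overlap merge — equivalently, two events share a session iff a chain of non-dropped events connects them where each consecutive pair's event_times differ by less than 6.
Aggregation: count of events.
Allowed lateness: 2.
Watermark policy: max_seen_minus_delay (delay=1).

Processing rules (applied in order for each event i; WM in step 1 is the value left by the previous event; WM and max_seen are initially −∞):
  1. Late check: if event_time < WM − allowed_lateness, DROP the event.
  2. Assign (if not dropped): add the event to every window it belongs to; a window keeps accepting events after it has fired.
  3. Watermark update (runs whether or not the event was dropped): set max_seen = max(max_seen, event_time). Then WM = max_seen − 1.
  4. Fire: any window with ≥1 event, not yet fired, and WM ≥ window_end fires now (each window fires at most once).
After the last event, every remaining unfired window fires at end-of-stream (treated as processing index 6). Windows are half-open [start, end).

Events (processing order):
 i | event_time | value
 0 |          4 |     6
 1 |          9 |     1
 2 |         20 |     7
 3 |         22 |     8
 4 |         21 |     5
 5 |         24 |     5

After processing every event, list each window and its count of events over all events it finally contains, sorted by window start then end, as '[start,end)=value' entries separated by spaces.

[4,15)=2 [20,30)=4

i=0 t=4 v=6: → [4,10); WM=3
i=1 t=9 v=1: → [4,15); WM=8
i=2 t=20 v=7: → [20,26); WM=19
i=3 t=22 v=8: → [20,28); WM=21
i=4 t=21 v=5: → [20,28); WM=21
i=5 t=24 v=5: → [20,30); WM=23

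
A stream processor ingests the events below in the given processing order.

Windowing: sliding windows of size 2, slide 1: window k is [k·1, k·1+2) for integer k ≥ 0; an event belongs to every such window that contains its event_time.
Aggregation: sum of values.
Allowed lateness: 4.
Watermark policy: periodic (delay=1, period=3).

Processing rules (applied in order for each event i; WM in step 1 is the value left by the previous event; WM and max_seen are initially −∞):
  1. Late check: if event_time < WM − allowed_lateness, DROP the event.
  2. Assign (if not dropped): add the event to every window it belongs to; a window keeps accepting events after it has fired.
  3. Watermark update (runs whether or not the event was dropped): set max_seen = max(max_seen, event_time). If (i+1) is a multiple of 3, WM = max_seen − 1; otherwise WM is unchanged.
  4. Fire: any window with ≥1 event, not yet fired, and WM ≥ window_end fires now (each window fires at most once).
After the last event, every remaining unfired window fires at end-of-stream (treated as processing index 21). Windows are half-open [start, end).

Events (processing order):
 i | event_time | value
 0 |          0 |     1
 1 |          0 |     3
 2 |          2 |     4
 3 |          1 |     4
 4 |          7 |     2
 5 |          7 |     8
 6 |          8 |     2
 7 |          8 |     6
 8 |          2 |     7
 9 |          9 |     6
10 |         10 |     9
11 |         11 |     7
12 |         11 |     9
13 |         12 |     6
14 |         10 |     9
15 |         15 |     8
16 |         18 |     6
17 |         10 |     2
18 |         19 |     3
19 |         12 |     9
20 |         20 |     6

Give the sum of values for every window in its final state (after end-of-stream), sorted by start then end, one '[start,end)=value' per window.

[0,2)=8 [1,3)=15 [2,4)=11 [6,8)=10 [7,9)=18 [8,10)=14 [9,11)=26 [10,12)=36 [11,13)=22 [12,14)=6 [14,16)=8 [15,17)=8 [17,19)=6 [18,20)=9 [19,21)=9 [20,22)=6

i=0 t=0 v=1: → [0,2); WM=−∞
i=1 t=0 v=3: → [0,2); WM=−∞
i=2 t=2 v=4: → [2,4),[1,3); WM=1
i=3 t=1 v=4: → [1,3),[0,2); WM=1
i=4 t=7 v=2: → [7,9),[6,8); WM=1
i=5 t=7 v=8: → [7,9),[6,8); WM=6; [0,2) fires=8 [1,3) fires=8 [2,4) fires=4
i=6 t=8 v=2: → [8,10),[7,9); WM=6
i=7 t=8 v=6: → [8,10),[7,9); WM=6
i=8 t=2 v=7: → [2,4),[1,3); WM=7
i=9 t=9 v=6: → [9,11),[8,10); WM=7
i=10 t=10 v=9: → [10,12),[9,11); WM=7
i=11 t=11 v=7: → [11,13),[10,12); WM=10; [6,8) fires=10 [7,9) fires=18 [8,10) fires=14
i=12 t=11 v=9: → [11,13),[10,12); WM=10
i=13 t=12 v=6: → [12,14),[11,13); WM=10
i=14 t=10 v=9: → [10,12),[9,11); WM=11; [9,11) fires=24
i=15 t=15 v=8: → [15,17),[14,16); WM=11
i=16 t=18 v=6: → [18,20),[17,19); WM=11
i=17 t=10 v=2: → [10,12),[9,11); WM=17; [10,12) fires=36 [11,13) fires=22 [12,14) fires=6 [14,16) fires=8 [15,17) fires=8
i=18 t=19 v=3: → [19,21),[18,20); WM=17
i=19 t=12 v=9: DROP (t<17-4); WM=17
i=20 t=20 v=6: → [20,22),[19,21); WM=19; [17,19) fires=6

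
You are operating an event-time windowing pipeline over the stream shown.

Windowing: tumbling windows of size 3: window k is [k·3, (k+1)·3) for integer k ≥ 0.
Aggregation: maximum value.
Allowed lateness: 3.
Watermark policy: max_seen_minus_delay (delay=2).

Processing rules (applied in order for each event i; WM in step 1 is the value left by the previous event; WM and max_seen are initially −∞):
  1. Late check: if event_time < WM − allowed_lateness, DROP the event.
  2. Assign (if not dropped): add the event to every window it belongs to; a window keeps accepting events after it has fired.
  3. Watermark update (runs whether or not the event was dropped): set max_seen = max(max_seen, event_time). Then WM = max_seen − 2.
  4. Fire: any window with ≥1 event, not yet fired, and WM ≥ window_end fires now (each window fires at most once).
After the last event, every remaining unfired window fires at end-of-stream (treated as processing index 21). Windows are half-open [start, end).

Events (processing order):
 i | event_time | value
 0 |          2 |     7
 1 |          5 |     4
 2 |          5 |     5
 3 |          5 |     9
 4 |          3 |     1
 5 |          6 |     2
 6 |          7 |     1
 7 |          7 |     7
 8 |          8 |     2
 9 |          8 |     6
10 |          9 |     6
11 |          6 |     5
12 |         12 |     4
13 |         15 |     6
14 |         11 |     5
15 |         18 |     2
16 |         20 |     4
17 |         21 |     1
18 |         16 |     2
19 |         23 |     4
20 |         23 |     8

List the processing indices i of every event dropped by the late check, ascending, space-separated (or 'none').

i=0 t=2 v=7: → [0,3); WM=0
i=1 t=5 v=4: → [3,6); WM=3; [0,3) fires=7
i=2 t=5 v=5: → [3,6); WM=3
i=3 t=5 v=9: → [3,6); WM=3
i=4 t=3 v=1: → [3,6); WM=3
i=5 t=6 v=2: → [6,9); WM=4
i=6 t=7 v=1: → [6,9); WM=5
i=7 t=7 v=7: → [6,9); WM=5
i=8 t=8 v=2: → [6,9); WM=6; [3,6) fires=9
i=9 t=8 v=6: → [6,9); WM=6
i=10 t=9 v=6: → [9,12); WM=7
i=11 t=6 v=5: → [6,9); WM=7
i=12 t=12 v=4: → [12,15); WM=10; [6,9) fires=7
i=13 t=15 v=6: → [15,18); WM=13; [9,12) fires=6
i=14 t=11 v=5: → [9,12); WM=13
i=15 t=18 v=2: → [18,21); WM=16; [12,15) fires=4
i=16 t=20 v=4: → [18,21); WM=18; [15,18) fires=6
i=17 t=21 v=1: → [21,24); WM=19
i=18 t=16 v=2: → [15,18); WM=19
i=19 t=23 v=4: → [21,24); WM=21; [18,21) fires=4
i=20 t=23 v=8: → [21,24); WM=21

none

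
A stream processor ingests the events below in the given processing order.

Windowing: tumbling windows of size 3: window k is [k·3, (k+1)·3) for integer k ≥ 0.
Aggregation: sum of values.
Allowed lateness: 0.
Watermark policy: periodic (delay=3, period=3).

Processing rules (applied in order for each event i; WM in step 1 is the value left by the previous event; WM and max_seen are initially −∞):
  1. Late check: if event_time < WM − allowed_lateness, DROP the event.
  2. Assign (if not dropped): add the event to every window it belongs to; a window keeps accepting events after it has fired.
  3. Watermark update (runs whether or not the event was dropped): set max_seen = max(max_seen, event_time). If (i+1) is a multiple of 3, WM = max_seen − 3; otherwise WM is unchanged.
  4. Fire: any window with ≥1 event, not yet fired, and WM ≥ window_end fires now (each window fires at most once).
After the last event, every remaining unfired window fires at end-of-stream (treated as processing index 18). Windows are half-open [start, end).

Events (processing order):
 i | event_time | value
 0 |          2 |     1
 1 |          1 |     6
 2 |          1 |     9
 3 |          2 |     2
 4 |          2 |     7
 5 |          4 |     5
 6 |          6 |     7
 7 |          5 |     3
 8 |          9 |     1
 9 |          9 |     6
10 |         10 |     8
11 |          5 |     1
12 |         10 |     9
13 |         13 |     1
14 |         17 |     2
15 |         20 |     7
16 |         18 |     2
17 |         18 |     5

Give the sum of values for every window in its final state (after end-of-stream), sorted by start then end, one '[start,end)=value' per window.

i=0 t=2 v=1: → [0,3); WM=−∞
i=1 t=1 v=6: → [0,3); WM=−∞
i=2 t=1 v=9: → [0,3); WM=-1
i=3 t=2 v=2: → [0,3); WM=-1
i=4 t=2 v=7: → [0,3); WM=-1
i=5 t=4 v=5: → [3,6); WM=1
i=6 t=6 v=7: → [6,9); WM=1
i=7 t=5 v=3: → [3,6); WM=1
i=8 t=9 v=1: → [9,12); WM=6; [0,3) fires=25 [3,6) fires=8
i=9 t=9 v=6: → [9,12); WM=6
i=10 t=10 v=8: → [9,12); WM=6
i=11 t=5 v=1: DROP (t<6-0); WM=7
i=12 t=10 v=9: → [9,12); WM=7
i=13 t=13 v=1: → [12,15); WM=7
i=14 t=17 v=2: → [15,18); WM=14; [6,9) fires=7 [9,12) fires=24
i=15 t=20 v=7: → [18,21); WM=14
i=16 t=18 v=2: → [18,21); WM=14
i=17 t=18 v=5: → [18,21); WM=17; [12,15) fires=1

[0,3)=25 [3,6)=8 [6,9)=7 [9,12)=24 [12,15)=1 [15,18)=2 [18,21)=14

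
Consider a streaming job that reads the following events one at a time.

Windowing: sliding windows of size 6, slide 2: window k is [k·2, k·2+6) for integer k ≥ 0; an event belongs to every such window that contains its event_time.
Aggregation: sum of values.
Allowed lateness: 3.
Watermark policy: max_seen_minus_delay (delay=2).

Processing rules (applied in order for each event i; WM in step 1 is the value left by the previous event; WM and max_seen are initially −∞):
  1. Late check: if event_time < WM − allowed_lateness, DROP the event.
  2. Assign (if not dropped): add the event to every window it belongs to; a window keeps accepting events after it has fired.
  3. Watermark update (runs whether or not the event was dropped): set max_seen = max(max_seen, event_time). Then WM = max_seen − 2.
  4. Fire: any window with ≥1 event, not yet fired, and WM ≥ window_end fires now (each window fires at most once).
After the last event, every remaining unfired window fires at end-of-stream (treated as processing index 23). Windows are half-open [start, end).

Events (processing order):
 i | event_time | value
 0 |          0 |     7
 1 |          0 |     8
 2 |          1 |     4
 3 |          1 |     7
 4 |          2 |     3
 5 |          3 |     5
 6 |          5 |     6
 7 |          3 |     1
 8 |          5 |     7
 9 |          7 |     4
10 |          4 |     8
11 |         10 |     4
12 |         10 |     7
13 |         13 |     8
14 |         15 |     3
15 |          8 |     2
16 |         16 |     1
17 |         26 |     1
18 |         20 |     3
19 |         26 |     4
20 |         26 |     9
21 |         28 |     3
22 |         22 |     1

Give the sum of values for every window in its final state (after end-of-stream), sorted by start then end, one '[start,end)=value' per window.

i=0 t=0 v=7: → [0,6); WM=-2
i=1 t=0 v=8: → [0,6); WM=-2
i=2 t=1 v=4: → [0,6); WM=-1
i=3 t=1 v=7: → [0,6); WM=-1
i=4 t=2 v=3: → [2,8),[0,6); WM=0
i=5 t=3 v=5: → [2,8),[0,6); WM=1
i=6 t=5 v=6: → [4,10),[2,8),[0,6); WM=3
i=7 t=3 v=1: → [2,8),[0,6); WM=3
i=8 t=5 v=7: → [4,10),[2,8),[0,6); WM=3
i=9 t=7 v=4: → [6,12),[4,10),[2,8); WM=5
i=10 t=4 v=8: → [4,10),[2,8),[0,6); WM=5
i=11 t=10 v=4: → [10,16),[8,14),[6,12); WM=8; [0,6) fires=56 [2,8) fires=34
i=12 t=10 v=7: → [10,16),[8,14),[6,12); WM=8
i=13 t=13 v=8: → [12,18),[10,16),[8,14); WM=11; [4,10) fires=25
i=14 t=15 v=3: → [14,20),[12,18),[10,16); WM=13; [6,12) fires=15
i=15 t=8 v=2: DROP (t<13-3); WM=13
i=16 t=16 v=1: → [16,22),[14,20),[12,18); WM=14; [8,14) fires=19
i=17 t=26 v=1: → [26,32),[24,30),[22,28); WM=24; [10,16) fires=22 [12,18) fires=12 [14,20) fires=4 [16,22) fires=1
i=18 t=20 v=3: DROP (t<24-3); WM=24
i=19 t=26 v=4: → [26,32),[24,30),[22,28); WM=24
i=20 t=26 v=9: → [26,32),[24,30),[22,28); WM=24
i=21 t=28 v=3: → [28,34),[26,32),[24,30); WM=26
i=22 t=22 v=1: DROP (t<26-3); WM=26

[0,6)=56 [2,8)=34 [4,10)=25 [6,12)=15 [8,14)=19 [10,16)=22 [12,18)=12 [14,20)=4 [16,22)=1 [22,28)=14 [24,30)=17 [26,32)=17 [28,34)=3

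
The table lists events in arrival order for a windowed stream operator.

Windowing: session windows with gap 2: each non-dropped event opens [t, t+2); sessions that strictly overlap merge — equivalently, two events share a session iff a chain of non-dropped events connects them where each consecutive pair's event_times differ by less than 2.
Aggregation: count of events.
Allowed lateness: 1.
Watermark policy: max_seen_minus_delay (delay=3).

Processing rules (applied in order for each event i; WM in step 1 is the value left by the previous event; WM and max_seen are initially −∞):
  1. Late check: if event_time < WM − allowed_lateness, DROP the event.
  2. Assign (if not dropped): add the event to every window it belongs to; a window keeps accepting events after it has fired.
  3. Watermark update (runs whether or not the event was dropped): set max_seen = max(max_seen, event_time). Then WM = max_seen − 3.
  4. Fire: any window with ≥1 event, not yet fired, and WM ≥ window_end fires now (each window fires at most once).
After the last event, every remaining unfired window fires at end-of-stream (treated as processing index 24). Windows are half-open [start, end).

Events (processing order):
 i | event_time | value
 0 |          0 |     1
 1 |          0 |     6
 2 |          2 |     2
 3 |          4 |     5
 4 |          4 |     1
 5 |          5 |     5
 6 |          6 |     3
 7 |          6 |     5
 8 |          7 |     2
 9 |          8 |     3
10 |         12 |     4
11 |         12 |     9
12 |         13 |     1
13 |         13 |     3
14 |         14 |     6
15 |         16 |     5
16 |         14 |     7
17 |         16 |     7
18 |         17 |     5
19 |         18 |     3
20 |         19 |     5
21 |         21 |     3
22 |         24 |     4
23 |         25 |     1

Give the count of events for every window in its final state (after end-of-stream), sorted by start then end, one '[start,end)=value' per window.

i=0 t=0 v=1: → [0,2); WM=-3
i=1 t=0 v=6: → [0,2); WM=-3
i=2 t=2 v=2: → [2,4); WM=-1
i=3 t=4 v=5: → [4,6); WM=1
i=4 t=4 v=1: → [4,6); WM=1
i=5 t=5 v=5: → [4,7); WM=2
i=6 t=6 v=3: → [4,8); WM=3
i=7 t=6 v=5: → [4,8); WM=3
i=8 t=7 v=2: → [4,9); WM=4
i=9 t=8 v=3: → [4,10); WM=5
i=10 t=12 v=4: → [12,14); WM=9
i=11 t=12 v=9: → [12,14); WM=9
i=12 t=13 v=1: → [12,15); WM=10
i=13 t=13 v=3: → [12,15); WM=10
i=14 t=14 v=6: → [12,16); WM=11
i=15 t=16 v=5: → [16,18); WM=13
i=16 t=14 v=7: → [12,16); WM=13
i=17 t=16 v=7: → [16,18); WM=13
i=18 t=17 v=5: → [16,19); WM=14
i=19 t=18 v=3: → [16,20); WM=15
i=20 t=19 v=5: → [16,21); WM=16
i=21 t=21 v=3: → [21,23); WM=18
i=22 t=24 v=4: → [24,26); WM=21
i=23 t=25 v=1: → [24,27); WM=22

[0,2)=2 [2,4)=1 [4,10)=7 [12,16)=6 [16,21)=5 [21,23)=1 [24,27)=2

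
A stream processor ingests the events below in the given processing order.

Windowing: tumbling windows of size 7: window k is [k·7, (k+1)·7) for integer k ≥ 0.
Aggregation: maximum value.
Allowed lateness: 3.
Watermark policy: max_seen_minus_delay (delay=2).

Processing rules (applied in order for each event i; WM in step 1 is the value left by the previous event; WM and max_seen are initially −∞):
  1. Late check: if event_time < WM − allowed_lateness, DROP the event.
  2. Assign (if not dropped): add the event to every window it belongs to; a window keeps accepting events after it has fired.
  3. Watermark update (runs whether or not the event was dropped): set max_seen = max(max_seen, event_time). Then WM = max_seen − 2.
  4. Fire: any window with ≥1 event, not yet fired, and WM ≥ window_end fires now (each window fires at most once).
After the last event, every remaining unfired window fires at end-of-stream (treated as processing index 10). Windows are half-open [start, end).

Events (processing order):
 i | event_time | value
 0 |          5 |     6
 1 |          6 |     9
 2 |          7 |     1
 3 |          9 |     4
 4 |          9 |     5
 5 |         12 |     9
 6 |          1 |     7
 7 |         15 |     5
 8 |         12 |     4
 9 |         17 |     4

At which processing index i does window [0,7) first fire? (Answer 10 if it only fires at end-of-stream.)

i=0 t=5 v=6: → [0,7); WM=3
i=1 t=6 v=9: → [0,7); WM=4
i=2 t=7 v=1: → [7,14); WM=5
i=3 t=9 v=4: → [7,14); WM=7; [0,7) fires=9
i=4 t=9 v=5: → [7,14); WM=7
i=5 t=12 v=9: → [7,14); WM=10
i=6 t=1 v=7: DROP (t<10-3); WM=10
i=7 t=15 v=5: → [14,21); WM=13
i=8 t=12 v=4: → [7,14); WM=13
i=9 t=17 v=4: → [14,21); WM=15; [7,14) fires=9

3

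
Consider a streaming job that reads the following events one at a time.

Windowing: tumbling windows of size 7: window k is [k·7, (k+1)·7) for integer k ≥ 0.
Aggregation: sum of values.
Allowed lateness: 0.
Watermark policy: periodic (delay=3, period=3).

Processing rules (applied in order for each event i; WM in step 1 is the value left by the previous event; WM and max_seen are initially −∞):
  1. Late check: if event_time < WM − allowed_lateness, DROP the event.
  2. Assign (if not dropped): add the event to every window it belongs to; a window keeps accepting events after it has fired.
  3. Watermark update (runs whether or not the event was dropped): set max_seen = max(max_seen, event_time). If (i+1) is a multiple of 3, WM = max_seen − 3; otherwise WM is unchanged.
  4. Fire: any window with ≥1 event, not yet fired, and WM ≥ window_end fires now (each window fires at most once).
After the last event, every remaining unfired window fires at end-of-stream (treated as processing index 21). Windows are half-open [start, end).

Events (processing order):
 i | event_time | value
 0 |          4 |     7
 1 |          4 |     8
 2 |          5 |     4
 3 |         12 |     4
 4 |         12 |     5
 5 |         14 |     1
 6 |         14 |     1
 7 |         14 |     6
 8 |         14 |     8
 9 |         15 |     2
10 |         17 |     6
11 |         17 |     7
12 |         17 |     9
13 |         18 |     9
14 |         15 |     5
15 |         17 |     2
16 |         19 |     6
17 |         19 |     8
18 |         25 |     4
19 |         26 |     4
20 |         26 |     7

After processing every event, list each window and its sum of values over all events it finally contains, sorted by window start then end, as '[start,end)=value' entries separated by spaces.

i=0 t=4 v=7: → [0,7); WM=−∞
i=1 t=4 v=8: → [0,7); WM=−∞
i=2 t=5 v=4: → [0,7); WM=2
i=3 t=12 v=4: → [7,14); WM=2
i=4 t=12 v=5: → [7,14); WM=2
i=5 t=14 v=1: → [14,21); WM=11; [0,7) fires=19
i=6 t=14 v=1: → [14,21); WM=11
i=7 t=14 v=6: → [14,21); WM=11
i=8 t=14 v=8: → [14,21); WM=11
i=9 t=15 v=2: → [14,21); WM=11
i=10 t=17 v=6: → [14,21); WM=11
i=11 t=17 v=7: → [14,21); WM=14; [7,14) fires=9
i=12 t=17 v=9: → [14,21); WM=14
i=13 t=18 v=9: → [14,21); WM=14
i=14 t=15 v=5: → [14,21); WM=15
i=15 t=17 v=2: → [14,21); WM=15
i=16 t=19 v=6: → [14,21); WM=15
i=17 t=19 v=8: → [14,21); WM=16
i=18 t=25 v=4: → [21,28); WM=16
i=19 t=26 v=4: → [21,28); WM=16
i=20 t=26 v=7: → [21,28); WM=23; [14,21) fires=70

[0,7)=19 [7,14)=9 [14,21)=70 [21,28)=15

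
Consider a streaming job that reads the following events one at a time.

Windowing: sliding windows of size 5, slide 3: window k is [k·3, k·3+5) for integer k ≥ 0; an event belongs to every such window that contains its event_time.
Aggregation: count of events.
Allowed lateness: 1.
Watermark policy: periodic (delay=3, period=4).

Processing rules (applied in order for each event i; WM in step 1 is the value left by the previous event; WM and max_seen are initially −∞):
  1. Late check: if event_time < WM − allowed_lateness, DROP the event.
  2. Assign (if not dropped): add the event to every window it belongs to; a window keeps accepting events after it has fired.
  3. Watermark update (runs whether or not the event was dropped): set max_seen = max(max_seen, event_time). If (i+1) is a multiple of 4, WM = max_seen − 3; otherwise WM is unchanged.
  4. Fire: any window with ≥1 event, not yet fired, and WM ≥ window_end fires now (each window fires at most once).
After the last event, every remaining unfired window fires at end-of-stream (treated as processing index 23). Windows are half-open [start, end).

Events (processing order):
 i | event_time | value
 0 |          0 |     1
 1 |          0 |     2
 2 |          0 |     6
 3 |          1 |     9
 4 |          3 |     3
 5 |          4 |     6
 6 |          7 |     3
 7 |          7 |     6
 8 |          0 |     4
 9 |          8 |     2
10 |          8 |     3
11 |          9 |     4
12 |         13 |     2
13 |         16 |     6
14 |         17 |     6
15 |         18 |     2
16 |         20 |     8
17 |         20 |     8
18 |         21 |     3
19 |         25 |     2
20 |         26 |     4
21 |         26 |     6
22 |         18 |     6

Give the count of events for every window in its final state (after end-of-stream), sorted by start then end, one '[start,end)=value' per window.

[0,5)=6 [3,8)=4 [6,11)=5 [9,14)=2 [12,17)=2 [15,20)=3 [18,23)=4 [21,26)=2 [24,29)=3

i=0 t=0 v=1: → [0,5); WM=−∞
i=1 t=0 v=2: → [0,5); WM=−∞
i=2 t=0 v=6: → [0,5); WM=−∞
i=3 t=1 v=9: → [0,5); WM=-2
i=4 t=3 v=3: → [3,8),[0,5); WM=-2
i=5 t=4 v=6: → [3,8),[0,5); WM=-2
i=6 t=7 v=3: → [6,11),[3,8); WM=-2
i=7 t=7 v=6: → [6,11),[3,8); WM=4
i=8 t=0 v=4: DROP (t<4-1); WM=4
i=9 t=8 v=2: → [6,11); WM=4
i=10 t=8 v=3: → [6,11); WM=4
i=11 t=9 v=4: → [9,14),[6,11); WM=6; [0,5) fires=6
i=12 t=13 v=2: → [12,17),[9,14); WM=6
i=13 t=16 v=6: → [15,20),[12,17); WM=6
i=14 t=17 v=6: → [15,20); WM=6
i=15 t=18 v=2: → [18,23),[15,20); WM=15; [3,8) fires=4 [6,11) fires=5 [9,14) fires=2
i=16 t=20 v=8: → [18,23); WM=15
i=17 t=20 v=8: → [18,23); WM=15
i=18 t=21 v=3: → [21,26),[18,23); WM=15
i=19 t=25 v=2: → [24,29),[21,26); WM=22; [12,17) fires=2 [15,20) fires=3
i=20 t=26 v=4: → [24,29); WM=22
i=21 t=26 v=6: → [24,29); WM=22
i=22 t=18 v=6: DROP (t<22-1); WM=22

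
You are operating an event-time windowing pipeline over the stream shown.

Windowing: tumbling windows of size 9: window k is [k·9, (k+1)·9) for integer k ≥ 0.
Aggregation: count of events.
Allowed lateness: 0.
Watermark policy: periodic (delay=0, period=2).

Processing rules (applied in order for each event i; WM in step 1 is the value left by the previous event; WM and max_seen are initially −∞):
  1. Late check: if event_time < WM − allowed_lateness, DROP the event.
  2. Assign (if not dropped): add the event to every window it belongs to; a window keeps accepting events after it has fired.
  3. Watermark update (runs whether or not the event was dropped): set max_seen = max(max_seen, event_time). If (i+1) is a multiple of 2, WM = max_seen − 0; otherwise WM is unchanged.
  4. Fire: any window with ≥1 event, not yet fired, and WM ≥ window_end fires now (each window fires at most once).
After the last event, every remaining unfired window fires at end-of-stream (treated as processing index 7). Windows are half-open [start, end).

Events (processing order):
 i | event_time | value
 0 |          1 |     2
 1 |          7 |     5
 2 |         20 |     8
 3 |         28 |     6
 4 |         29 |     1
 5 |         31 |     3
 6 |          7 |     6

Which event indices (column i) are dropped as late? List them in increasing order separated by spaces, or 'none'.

6

i=0 t=1 v=2: → [0,9); WM=−∞
i=1 t=7 v=5: → [0,9); WM=7
i=2 t=20 v=8: → [18,27); WM=7
i=3 t=28 v=6: → [27,36); WM=28; [0,9) fires=2 [18,27) fires=1
i=4 t=29 v=1: → [27,36); WM=28
i=5 t=31 v=3: → [27,36); WM=31
i=6 t=7 v=6: DROP (t<31-0); WM=31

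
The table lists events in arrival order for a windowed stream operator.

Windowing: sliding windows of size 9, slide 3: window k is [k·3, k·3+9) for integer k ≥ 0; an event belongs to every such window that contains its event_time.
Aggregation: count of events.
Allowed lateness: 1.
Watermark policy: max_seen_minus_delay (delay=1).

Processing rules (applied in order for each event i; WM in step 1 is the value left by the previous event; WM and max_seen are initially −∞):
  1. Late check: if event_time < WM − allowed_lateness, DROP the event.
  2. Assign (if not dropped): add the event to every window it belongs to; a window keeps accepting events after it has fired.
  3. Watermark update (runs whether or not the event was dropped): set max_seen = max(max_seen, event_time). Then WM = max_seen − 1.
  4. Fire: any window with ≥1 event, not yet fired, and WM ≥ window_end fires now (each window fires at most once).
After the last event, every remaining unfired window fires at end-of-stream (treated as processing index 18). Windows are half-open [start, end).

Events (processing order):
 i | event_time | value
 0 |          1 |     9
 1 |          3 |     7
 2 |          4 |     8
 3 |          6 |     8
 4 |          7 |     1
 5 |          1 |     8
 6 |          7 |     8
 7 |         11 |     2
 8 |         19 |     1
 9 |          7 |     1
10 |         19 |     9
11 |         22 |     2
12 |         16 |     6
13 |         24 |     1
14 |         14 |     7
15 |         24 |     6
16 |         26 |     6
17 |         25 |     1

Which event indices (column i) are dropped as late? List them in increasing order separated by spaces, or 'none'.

5 9 12 14

i=0 t=1 v=9: → [0,9); WM=0
i=1 t=3 v=7: → [3,12),[0,9); WM=2
i=2 t=4 v=8: → [3,12),[0,9); WM=3
i=3 t=6 v=8: → [6,15),[3,12),[0,9); WM=5
i=4 t=7 v=1: → [6,15),[3,12),[0,9); WM=6
i=5 t=1 v=8: DROP (t<6-1); WM=6
i=6 t=7 v=8: → [6,15),[3,12),[0,9); WM=6
i=7 t=11 v=2: → [9,18),[6,15),[3,12); WM=10; [0,9) fires=6
i=8 t=19 v=1: → [18,27),[15,24),[12,21); WM=18; [3,12) fires=6 [6,15) fires=4 [9,18) fires=1
i=9 t=7 v=1: DROP (t<18-1); WM=18
i=10 t=19 v=9: → [18,27),[15,24),[12,21); WM=18
i=11 t=22 v=2: → [21,30),[18,27),[15,24); WM=21; [12,21) fires=2
i=12 t=16 v=6: DROP (t<21-1); WM=21
i=13 t=24 v=1: → [24,33),[21,30),[18,27); WM=23
i=14 t=14 v=7: DROP (t<23-1); WM=23
i=15 t=24 v=6: → [24,33),[21,30),[18,27); WM=23
i=16 t=26 v=6: → [24,33),[21,30),[18,27); WM=25; [15,24) fires=3
i=17 t=25 v=1: → [24,33),[21,30),[18,27); WM=25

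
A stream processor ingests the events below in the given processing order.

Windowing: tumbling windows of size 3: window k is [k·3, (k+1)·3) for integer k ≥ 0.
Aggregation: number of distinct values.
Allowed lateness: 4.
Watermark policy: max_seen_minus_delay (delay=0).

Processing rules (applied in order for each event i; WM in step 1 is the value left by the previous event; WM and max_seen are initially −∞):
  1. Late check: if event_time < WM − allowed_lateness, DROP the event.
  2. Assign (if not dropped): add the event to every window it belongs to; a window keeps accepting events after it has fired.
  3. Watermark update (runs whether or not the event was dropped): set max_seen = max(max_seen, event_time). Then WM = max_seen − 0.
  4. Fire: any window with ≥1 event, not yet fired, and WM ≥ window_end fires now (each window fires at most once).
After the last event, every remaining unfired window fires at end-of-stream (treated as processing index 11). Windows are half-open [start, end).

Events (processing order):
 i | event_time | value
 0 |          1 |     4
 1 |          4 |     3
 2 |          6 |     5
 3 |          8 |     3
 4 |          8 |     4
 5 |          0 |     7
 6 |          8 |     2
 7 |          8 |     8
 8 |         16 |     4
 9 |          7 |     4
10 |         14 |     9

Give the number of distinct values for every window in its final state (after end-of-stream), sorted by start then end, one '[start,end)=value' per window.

i=0 t=1 v=4: → [0,3); WM=1
i=1 t=4 v=3: → [3,6); WM=4; [0,3) fires=1
i=2 t=6 v=5: → [6,9); WM=6; [3,6) fires=1
i=3 t=8 v=3: → [6,9); WM=8
i=4 t=8 v=4: → [6,9); WM=8
i=5 t=0 v=7: DROP (t<8-4); WM=8
i=6 t=8 v=2: → [6,9); WM=8
i=7 t=8 v=8: → [6,9); WM=8
i=8 t=16 v=4: → [15,18); WM=16; [6,9) fires=5
i=9 t=7 v=4: DROP (t<16-4); WM=16
i=10 t=14 v=9: → [12,15); WM=16; [12,15) fires=1

[0,3)=1 [3,6)=1 [6,9)=5 [12,15)=1 [15,18)=1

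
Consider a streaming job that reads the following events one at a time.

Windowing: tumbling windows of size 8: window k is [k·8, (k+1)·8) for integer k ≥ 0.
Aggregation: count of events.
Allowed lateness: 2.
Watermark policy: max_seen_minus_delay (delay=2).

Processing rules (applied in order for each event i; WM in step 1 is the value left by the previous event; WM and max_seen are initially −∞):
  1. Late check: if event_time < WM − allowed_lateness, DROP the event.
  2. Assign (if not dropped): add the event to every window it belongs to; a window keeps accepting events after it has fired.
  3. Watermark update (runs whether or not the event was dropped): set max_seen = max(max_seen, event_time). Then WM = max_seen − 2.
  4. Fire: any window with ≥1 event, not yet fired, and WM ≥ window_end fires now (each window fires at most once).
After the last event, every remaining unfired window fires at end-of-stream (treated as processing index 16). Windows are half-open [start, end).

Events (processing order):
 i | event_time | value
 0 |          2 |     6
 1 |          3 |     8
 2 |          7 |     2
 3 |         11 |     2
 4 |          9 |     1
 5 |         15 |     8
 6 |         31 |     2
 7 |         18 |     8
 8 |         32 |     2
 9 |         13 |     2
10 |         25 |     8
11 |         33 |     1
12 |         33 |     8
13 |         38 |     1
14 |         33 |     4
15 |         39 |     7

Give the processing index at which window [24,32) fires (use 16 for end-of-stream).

13

i=0 t=2 v=6: → [0,8); WM=0
i=1 t=3 v=8: → [0,8); WM=1
i=2 t=7 v=2: → [0,8); WM=5
i=3 t=11 v=2: → [8,16); WM=9; [0,8) fires=3
i=4 t=9 v=1: → [8,16); WM=9
i=5 t=15 v=8: → [8,16); WM=13
i=6 t=31 v=2: → [24,32); WM=29; [8,16) fires=3
i=7 t=18 v=8: DROP (t<29-2); WM=29
i=8 t=32 v=2: → [32,40); WM=30
i=9 t=13 v=2: DROP (t<30-2); WM=30
i=10 t=25 v=8: DROP (t<30-2); WM=30
i=11 t=33 v=1: → [32,40); WM=31
i=12 t=33 v=8: → [32,40); WM=31
i=13 t=38 v=1: → [32,40); WM=36; [24,32) fires=1
i=14 t=33 v=4: DROP (t<36-2); WM=36
i=15 t=39 v=7: → [32,40); WM=37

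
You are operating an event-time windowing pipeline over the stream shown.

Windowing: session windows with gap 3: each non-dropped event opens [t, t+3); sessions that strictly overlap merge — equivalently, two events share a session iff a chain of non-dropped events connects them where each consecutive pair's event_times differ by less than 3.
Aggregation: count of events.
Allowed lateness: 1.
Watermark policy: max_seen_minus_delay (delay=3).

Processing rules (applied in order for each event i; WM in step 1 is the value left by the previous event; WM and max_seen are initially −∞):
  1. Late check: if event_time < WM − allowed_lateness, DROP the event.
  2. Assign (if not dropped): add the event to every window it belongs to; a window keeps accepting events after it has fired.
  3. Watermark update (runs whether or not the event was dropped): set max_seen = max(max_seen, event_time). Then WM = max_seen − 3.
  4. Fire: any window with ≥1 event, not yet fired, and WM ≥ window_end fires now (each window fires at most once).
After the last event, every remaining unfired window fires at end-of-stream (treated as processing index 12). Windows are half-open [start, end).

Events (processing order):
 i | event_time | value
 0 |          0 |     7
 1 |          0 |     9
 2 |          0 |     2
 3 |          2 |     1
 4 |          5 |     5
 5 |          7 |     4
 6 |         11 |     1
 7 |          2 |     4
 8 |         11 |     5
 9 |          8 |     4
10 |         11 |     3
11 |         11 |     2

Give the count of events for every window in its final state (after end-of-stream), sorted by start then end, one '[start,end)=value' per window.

i=0 t=0 v=7: → [0,3); WM=-3
i=1 t=0 v=9: → [0,3); WM=-3
i=2 t=0 v=2: → [0,3); WM=-3
i=3 t=2 v=1: → [0,5); WM=-1
i=4 t=5 v=5: → [5,8); WM=2
i=5 t=7 v=4: → [5,10); WM=4
i=6 t=11 v=1: → [11,14); WM=8
i=7 t=2 v=4: DROP (t<8-1); WM=8
i=8 t=11 v=5: → [11,14); WM=8
i=9 t=8 v=4: → [5,11); WM=8
i=10 t=11 v=3: → [11,14); WM=8
i=11 t=11 v=2: → [11,14); WM=8

[0,5)=4 [5,11)=3 [11,14)=4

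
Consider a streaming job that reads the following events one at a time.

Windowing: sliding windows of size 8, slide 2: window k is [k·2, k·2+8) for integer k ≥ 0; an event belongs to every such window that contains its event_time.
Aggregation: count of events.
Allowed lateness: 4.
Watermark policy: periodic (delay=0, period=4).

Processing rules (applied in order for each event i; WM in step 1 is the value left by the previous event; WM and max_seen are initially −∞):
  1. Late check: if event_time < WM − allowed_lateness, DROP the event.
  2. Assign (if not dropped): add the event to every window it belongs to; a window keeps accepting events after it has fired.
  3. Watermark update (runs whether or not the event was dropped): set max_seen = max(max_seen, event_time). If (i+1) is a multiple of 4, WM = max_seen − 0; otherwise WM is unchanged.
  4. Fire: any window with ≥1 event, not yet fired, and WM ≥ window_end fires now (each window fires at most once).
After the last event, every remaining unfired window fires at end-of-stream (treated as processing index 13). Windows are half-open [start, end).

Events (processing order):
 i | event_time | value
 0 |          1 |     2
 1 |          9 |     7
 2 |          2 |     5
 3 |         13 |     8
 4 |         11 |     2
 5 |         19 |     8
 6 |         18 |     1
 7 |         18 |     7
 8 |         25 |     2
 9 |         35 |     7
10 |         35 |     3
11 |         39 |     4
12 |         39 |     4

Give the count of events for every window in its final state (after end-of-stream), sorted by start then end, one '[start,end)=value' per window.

[0,8)=2 [2,10)=2 [4,12)=2 [6,14)=3 [8,16)=3 [10,18)=2 [12,20)=4 [14,22)=3 [16,24)=3 [18,26)=4 [20,28)=1 [22,30)=1 [24,32)=1 [28,36)=2 [30,38)=2 [32,40)=4 [34,42)=4 [36,44)=2 [38,46)=2

i=0 t=1 v=2: → [0,8); WM=−∞
i=1 t=9 v=7: → [8,16),[6,14),[4,12),[2,10); WM=−∞
i=2 t=2 v=5: → [2,10),[0,8); WM=−∞
i=3 t=13 v=8: → [12,20),[10,18),[8,16),[6,14); WM=13; [0,8) fires=2 [2,10) fires=2 [4,12) fires=1
i=4 t=11 v=2: → [10,18),[8,16),[6,14),[4,12); WM=13
i=5 t=19 v=8: → [18,26),[16,24),[14,22),[12,20); WM=13
i=6 t=18 v=1: → [18,26),[16,24),[14,22),[12,20); WM=13
i=7 t=18 v=7: → [18,26),[16,24),[14,22),[12,20); WM=19; [6,14) fires=3 [8,16) fires=3 [10,18) fires=2
i=8 t=25 v=2: → [24,32),[22,30),[20,28),[18,26); WM=19
i=9 t=35 v=7: → [34,42),[32,40),[30,38),[28,36); WM=19
i=10 t=35 v=3: → [34,42),[32,40),[30,38),[28,36); WM=19
i=11 t=39 v=4: → [38,46),[36,44),[34,42),[32,40); WM=39; [12,20) fires=4 [14,22) fires=3 [16,24) fires=3 [18,26) fires=4 [20,28) fires=1 [22,30) fires=1 [24,32) fires=1 [28,36) fires=2 [30,38) fires=2
i=12 t=39 v=4: → [38,46),[36,44),[34,42),[32,40); WM=39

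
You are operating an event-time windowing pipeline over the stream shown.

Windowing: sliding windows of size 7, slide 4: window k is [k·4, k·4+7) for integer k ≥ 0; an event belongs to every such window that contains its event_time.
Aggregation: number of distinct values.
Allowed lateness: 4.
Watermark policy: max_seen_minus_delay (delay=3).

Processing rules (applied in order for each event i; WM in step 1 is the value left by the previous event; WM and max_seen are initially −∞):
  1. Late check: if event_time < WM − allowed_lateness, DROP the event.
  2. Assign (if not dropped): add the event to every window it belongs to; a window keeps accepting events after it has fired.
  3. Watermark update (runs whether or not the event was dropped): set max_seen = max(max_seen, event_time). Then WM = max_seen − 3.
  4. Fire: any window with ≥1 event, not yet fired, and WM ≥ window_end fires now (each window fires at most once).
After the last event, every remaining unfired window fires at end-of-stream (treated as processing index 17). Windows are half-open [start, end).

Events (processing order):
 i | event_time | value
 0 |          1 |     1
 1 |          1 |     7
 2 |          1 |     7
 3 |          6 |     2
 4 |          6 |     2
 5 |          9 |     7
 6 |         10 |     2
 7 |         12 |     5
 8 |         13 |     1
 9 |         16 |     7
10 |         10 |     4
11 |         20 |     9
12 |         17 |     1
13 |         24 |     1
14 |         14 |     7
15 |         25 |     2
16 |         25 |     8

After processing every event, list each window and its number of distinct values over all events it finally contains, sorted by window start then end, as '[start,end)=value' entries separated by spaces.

i=0 t=1 v=1: → [0,7); WM=-2
i=1 t=1 v=7: → [0,7); WM=-2
i=2 t=1 v=7: → [0,7); WM=-2
i=3 t=6 v=2: → [4,11),[0,7); WM=3
i=4 t=6 v=2: → [4,11),[0,7); WM=3
i=5 t=9 v=7: → [8,15),[4,11); WM=6
i=6 t=10 v=2: → [8,15),[4,11); WM=7; [0,7) fires=3
i=7 t=12 v=5: → [12,19),[8,15); WM=9
i=8 t=13 v=1: → [12,19),[8,15); WM=10
i=9 t=16 v=7: → [16,23),[12,19); WM=13; [4,11) fires=2
i=10 t=10 v=4: → [8,15),[4,11); WM=13
i=11 t=20 v=9: → [20,27),[16,23); WM=17; [8,15) fires=5
i=12 t=17 v=1: → [16,23),[12,19); WM=17
i=13 t=24 v=1: → [24,31),[20,27); WM=21; [12,19) fires=3
i=14 t=14 v=7: DROP (t<21-4); WM=21
i=15 t=25 v=2: → [24,31),[20,27); WM=22
i=16 t=25 v=8: → [24,31),[20,27); WM=22

[0,7)=3 [4,11)=3 [8,15)=5 [12,19)=3 [16,23)=3 [20,27)=4 [24,31)=3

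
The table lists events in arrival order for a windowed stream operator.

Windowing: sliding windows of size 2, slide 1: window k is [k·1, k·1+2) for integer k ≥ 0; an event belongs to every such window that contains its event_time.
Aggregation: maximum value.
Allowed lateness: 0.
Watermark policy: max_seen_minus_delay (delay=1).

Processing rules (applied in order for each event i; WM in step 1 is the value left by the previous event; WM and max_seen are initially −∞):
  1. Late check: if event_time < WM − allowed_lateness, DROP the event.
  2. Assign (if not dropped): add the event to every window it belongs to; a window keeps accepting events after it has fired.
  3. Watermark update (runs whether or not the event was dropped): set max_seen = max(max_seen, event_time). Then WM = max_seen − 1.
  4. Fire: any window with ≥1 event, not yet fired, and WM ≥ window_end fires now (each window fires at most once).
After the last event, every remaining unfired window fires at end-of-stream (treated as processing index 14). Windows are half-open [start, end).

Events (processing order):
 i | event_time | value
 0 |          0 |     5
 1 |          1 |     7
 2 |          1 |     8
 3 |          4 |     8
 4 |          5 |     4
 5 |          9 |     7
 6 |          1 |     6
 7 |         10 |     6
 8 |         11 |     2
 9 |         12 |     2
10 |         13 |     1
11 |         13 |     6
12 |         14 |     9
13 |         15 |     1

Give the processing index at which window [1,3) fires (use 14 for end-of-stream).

i=0 t=0 v=5: → [0,2); WM=-1
i=1 t=1 v=7: → [1,3),[0,2); WM=0
i=2 t=1 v=8: → [1,3),[0,2); WM=0
i=3 t=4 v=8: → [4,6),[3,5); WM=3; [0,2) fires=8 [1,3) fires=8
i=4 t=5 v=4: → [5,7),[4,6); WM=4
i=5 t=9 v=7: → [9,11),[8,10); WM=8; [3,5) fires=8 [4,6) fires=8 [5,7) fires=4
i=6 t=1 v=6: DROP (t<8-0); WM=8
i=7 t=10 v=6: → [10,12),[9,11); WM=9
i=8 t=11 v=2: → [11,13),[10,12); WM=10; [8,10) fires=7
i=9 t=12 v=2: → [12,14),[11,13); WM=11; [9,11) fires=7
i=10 t=13 v=1: → [13,15),[12,14); WM=12; [10,12) fires=6
i=11 t=13 v=6: → [13,15),[12,14); WM=12
i=12 t=14 v=9: → [14,16),[13,15); WM=13; [11,13) fires=2
i=13 t=15 v=1: → [15,17),[14,16); WM=14; [12,14) fires=6

3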